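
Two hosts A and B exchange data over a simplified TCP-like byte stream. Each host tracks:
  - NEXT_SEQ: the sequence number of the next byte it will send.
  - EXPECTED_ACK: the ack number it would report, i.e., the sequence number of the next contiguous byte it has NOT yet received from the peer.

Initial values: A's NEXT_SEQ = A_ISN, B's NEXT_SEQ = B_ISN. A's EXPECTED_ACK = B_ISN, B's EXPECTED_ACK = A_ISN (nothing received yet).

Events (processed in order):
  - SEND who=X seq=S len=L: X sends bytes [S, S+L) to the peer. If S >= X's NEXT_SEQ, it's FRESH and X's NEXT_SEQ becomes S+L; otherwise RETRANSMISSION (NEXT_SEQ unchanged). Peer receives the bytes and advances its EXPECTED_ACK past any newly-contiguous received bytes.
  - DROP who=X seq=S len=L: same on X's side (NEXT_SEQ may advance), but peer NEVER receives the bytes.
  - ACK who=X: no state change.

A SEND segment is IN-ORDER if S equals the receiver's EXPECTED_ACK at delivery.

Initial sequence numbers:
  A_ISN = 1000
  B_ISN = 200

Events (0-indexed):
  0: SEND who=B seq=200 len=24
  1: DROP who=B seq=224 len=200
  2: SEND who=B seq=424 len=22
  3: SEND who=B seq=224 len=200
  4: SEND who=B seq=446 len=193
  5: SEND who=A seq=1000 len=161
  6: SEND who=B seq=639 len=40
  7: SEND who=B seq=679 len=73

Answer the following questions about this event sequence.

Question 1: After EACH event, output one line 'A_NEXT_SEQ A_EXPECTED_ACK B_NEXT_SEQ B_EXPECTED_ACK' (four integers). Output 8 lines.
1000 224 224 1000
1000 224 424 1000
1000 224 446 1000
1000 446 446 1000
1000 639 639 1000
1161 639 639 1161
1161 679 679 1161
1161 752 752 1161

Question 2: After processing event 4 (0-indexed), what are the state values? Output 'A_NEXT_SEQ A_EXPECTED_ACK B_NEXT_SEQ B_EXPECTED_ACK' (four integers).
After event 0: A_seq=1000 A_ack=224 B_seq=224 B_ack=1000
After event 1: A_seq=1000 A_ack=224 B_seq=424 B_ack=1000
After event 2: A_seq=1000 A_ack=224 B_seq=446 B_ack=1000
After event 3: A_seq=1000 A_ack=446 B_seq=446 B_ack=1000
After event 4: A_seq=1000 A_ack=639 B_seq=639 B_ack=1000

1000 639 639 1000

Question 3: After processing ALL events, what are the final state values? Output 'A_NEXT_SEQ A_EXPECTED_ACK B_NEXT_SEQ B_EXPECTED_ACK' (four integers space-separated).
After event 0: A_seq=1000 A_ack=224 B_seq=224 B_ack=1000
After event 1: A_seq=1000 A_ack=224 B_seq=424 B_ack=1000
After event 2: A_seq=1000 A_ack=224 B_seq=446 B_ack=1000
After event 3: A_seq=1000 A_ack=446 B_seq=446 B_ack=1000
After event 4: A_seq=1000 A_ack=639 B_seq=639 B_ack=1000
After event 5: A_seq=1161 A_ack=639 B_seq=639 B_ack=1161
After event 6: A_seq=1161 A_ack=679 B_seq=679 B_ack=1161
After event 7: A_seq=1161 A_ack=752 B_seq=752 B_ack=1161

Answer: 1161 752 752 1161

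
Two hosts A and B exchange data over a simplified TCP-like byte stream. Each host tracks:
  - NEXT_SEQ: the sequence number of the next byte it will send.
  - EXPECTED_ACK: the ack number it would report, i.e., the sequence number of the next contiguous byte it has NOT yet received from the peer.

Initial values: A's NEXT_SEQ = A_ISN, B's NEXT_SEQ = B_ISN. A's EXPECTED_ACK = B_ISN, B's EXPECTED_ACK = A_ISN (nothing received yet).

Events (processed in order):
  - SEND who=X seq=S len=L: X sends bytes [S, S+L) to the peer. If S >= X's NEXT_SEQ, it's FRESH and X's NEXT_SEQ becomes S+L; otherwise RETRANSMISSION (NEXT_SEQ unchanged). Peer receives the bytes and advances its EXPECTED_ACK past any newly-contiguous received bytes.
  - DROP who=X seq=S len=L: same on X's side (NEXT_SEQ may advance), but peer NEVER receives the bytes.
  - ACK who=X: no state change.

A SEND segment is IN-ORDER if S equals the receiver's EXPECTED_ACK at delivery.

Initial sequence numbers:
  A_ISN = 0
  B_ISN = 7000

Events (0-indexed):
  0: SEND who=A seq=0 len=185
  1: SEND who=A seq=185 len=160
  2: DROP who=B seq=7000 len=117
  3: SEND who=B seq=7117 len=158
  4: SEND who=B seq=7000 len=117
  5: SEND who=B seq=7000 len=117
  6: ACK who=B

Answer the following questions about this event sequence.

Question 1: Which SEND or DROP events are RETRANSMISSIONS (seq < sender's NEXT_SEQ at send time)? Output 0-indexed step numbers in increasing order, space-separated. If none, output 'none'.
Step 0: SEND seq=0 -> fresh
Step 1: SEND seq=185 -> fresh
Step 2: DROP seq=7000 -> fresh
Step 3: SEND seq=7117 -> fresh
Step 4: SEND seq=7000 -> retransmit
Step 5: SEND seq=7000 -> retransmit

Answer: 4 5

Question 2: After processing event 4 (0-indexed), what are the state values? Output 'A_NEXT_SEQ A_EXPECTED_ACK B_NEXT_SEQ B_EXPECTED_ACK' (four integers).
After event 0: A_seq=185 A_ack=7000 B_seq=7000 B_ack=185
After event 1: A_seq=345 A_ack=7000 B_seq=7000 B_ack=345
After event 2: A_seq=345 A_ack=7000 B_seq=7117 B_ack=345
After event 3: A_seq=345 A_ack=7000 B_seq=7275 B_ack=345
After event 4: A_seq=345 A_ack=7275 B_seq=7275 B_ack=345

345 7275 7275 345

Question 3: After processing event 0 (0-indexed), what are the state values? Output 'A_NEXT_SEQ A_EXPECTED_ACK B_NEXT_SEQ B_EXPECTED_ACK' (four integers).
After event 0: A_seq=185 A_ack=7000 B_seq=7000 B_ack=185

185 7000 7000 185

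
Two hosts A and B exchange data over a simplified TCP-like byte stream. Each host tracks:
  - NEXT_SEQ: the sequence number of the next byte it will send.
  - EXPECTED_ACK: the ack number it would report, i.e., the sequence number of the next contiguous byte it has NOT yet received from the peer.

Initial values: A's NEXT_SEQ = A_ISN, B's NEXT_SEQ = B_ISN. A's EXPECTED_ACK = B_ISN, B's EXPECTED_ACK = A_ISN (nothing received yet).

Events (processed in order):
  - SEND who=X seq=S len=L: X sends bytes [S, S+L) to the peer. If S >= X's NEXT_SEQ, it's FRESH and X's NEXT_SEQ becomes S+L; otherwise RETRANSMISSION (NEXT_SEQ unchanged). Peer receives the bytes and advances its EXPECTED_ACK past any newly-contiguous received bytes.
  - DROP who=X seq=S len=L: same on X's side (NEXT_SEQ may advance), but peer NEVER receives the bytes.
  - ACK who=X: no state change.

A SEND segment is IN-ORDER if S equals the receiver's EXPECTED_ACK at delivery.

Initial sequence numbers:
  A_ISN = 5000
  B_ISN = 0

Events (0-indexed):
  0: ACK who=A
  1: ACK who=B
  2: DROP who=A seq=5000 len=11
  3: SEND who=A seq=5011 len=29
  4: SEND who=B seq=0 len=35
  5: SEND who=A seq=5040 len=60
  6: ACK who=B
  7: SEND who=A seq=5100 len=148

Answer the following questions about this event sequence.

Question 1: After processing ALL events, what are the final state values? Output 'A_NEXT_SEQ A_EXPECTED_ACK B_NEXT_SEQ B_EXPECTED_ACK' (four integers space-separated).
After event 0: A_seq=5000 A_ack=0 B_seq=0 B_ack=5000
After event 1: A_seq=5000 A_ack=0 B_seq=0 B_ack=5000
After event 2: A_seq=5011 A_ack=0 B_seq=0 B_ack=5000
After event 3: A_seq=5040 A_ack=0 B_seq=0 B_ack=5000
After event 4: A_seq=5040 A_ack=35 B_seq=35 B_ack=5000
After event 5: A_seq=5100 A_ack=35 B_seq=35 B_ack=5000
After event 6: A_seq=5100 A_ack=35 B_seq=35 B_ack=5000
After event 7: A_seq=5248 A_ack=35 B_seq=35 B_ack=5000

Answer: 5248 35 35 5000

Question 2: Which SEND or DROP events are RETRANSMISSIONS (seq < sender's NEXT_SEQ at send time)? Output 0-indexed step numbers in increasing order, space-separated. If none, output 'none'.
Step 2: DROP seq=5000 -> fresh
Step 3: SEND seq=5011 -> fresh
Step 4: SEND seq=0 -> fresh
Step 5: SEND seq=5040 -> fresh
Step 7: SEND seq=5100 -> fresh

Answer: none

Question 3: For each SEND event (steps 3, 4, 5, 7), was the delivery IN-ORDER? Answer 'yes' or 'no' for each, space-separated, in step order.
Answer: no yes no no

Derivation:
Step 3: SEND seq=5011 -> out-of-order
Step 4: SEND seq=0 -> in-order
Step 5: SEND seq=5040 -> out-of-order
Step 7: SEND seq=5100 -> out-of-order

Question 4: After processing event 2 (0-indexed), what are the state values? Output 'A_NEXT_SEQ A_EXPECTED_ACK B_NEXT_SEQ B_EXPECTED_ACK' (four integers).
After event 0: A_seq=5000 A_ack=0 B_seq=0 B_ack=5000
After event 1: A_seq=5000 A_ack=0 B_seq=0 B_ack=5000
After event 2: A_seq=5011 A_ack=0 B_seq=0 B_ack=5000

5011 0 0 5000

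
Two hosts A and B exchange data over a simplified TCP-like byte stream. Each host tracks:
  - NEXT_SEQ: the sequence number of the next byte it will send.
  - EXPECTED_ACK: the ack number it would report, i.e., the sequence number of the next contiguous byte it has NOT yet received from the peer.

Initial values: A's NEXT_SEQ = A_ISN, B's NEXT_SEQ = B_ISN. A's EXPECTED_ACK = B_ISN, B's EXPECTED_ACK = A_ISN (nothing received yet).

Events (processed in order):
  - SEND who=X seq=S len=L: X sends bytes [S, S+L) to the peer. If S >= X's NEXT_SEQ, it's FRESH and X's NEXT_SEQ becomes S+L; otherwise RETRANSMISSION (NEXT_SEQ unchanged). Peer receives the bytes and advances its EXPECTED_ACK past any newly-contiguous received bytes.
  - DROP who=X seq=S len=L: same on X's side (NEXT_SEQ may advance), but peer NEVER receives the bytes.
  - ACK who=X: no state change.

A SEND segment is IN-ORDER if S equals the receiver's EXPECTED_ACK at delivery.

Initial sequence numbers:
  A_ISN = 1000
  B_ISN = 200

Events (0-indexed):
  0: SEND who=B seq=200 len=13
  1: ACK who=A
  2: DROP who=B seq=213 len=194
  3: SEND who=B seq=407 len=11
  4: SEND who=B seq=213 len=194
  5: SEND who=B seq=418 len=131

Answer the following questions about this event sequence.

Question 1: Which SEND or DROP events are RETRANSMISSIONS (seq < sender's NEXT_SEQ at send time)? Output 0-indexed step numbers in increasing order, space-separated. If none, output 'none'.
Answer: 4

Derivation:
Step 0: SEND seq=200 -> fresh
Step 2: DROP seq=213 -> fresh
Step 3: SEND seq=407 -> fresh
Step 4: SEND seq=213 -> retransmit
Step 5: SEND seq=418 -> fresh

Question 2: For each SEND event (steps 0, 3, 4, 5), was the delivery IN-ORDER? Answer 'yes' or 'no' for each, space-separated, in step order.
Answer: yes no yes yes

Derivation:
Step 0: SEND seq=200 -> in-order
Step 3: SEND seq=407 -> out-of-order
Step 4: SEND seq=213 -> in-order
Step 5: SEND seq=418 -> in-order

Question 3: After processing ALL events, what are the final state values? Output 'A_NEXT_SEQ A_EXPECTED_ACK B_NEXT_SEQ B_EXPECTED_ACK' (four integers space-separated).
Answer: 1000 549 549 1000

Derivation:
After event 0: A_seq=1000 A_ack=213 B_seq=213 B_ack=1000
After event 1: A_seq=1000 A_ack=213 B_seq=213 B_ack=1000
After event 2: A_seq=1000 A_ack=213 B_seq=407 B_ack=1000
After event 3: A_seq=1000 A_ack=213 B_seq=418 B_ack=1000
After event 4: A_seq=1000 A_ack=418 B_seq=418 B_ack=1000
After event 5: A_seq=1000 A_ack=549 B_seq=549 B_ack=1000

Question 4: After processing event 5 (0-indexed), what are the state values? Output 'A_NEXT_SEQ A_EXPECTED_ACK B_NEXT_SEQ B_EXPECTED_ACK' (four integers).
After event 0: A_seq=1000 A_ack=213 B_seq=213 B_ack=1000
After event 1: A_seq=1000 A_ack=213 B_seq=213 B_ack=1000
After event 2: A_seq=1000 A_ack=213 B_seq=407 B_ack=1000
After event 3: A_seq=1000 A_ack=213 B_seq=418 B_ack=1000
After event 4: A_seq=1000 A_ack=418 B_seq=418 B_ack=1000
After event 5: A_seq=1000 A_ack=549 B_seq=549 B_ack=1000

1000 549 549 1000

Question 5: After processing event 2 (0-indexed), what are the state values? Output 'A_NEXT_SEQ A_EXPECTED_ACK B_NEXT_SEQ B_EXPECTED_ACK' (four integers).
After event 0: A_seq=1000 A_ack=213 B_seq=213 B_ack=1000
After event 1: A_seq=1000 A_ack=213 B_seq=213 B_ack=1000
After event 2: A_seq=1000 A_ack=213 B_seq=407 B_ack=1000

1000 213 407 1000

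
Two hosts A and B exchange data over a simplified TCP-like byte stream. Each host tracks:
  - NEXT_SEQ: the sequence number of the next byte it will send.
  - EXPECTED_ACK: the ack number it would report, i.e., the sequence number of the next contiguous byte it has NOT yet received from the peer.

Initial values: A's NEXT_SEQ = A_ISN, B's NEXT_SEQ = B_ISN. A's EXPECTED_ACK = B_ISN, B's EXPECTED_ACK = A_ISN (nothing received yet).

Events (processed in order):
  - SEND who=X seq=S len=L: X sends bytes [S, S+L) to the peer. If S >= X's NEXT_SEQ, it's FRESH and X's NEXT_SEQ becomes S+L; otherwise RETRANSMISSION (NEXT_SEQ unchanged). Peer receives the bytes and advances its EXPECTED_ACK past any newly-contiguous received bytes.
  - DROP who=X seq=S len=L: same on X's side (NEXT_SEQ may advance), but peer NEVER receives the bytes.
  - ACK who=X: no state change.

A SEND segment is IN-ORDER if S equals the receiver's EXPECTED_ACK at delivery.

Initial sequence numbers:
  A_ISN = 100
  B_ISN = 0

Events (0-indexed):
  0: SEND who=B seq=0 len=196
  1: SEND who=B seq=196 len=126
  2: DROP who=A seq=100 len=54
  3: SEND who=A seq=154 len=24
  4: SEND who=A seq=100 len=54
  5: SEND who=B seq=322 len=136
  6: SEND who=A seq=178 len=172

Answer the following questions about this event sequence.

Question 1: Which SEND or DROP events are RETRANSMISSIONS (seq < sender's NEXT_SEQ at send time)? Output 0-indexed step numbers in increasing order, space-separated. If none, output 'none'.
Step 0: SEND seq=0 -> fresh
Step 1: SEND seq=196 -> fresh
Step 2: DROP seq=100 -> fresh
Step 3: SEND seq=154 -> fresh
Step 4: SEND seq=100 -> retransmit
Step 5: SEND seq=322 -> fresh
Step 6: SEND seq=178 -> fresh

Answer: 4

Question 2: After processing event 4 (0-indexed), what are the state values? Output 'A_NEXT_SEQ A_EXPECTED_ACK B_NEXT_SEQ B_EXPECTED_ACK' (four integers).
After event 0: A_seq=100 A_ack=196 B_seq=196 B_ack=100
After event 1: A_seq=100 A_ack=322 B_seq=322 B_ack=100
After event 2: A_seq=154 A_ack=322 B_seq=322 B_ack=100
After event 3: A_seq=178 A_ack=322 B_seq=322 B_ack=100
After event 4: A_seq=178 A_ack=322 B_seq=322 B_ack=178

178 322 322 178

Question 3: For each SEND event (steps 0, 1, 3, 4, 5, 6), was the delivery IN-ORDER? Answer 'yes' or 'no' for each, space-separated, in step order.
Step 0: SEND seq=0 -> in-order
Step 1: SEND seq=196 -> in-order
Step 3: SEND seq=154 -> out-of-order
Step 4: SEND seq=100 -> in-order
Step 5: SEND seq=322 -> in-order
Step 6: SEND seq=178 -> in-order

Answer: yes yes no yes yes yes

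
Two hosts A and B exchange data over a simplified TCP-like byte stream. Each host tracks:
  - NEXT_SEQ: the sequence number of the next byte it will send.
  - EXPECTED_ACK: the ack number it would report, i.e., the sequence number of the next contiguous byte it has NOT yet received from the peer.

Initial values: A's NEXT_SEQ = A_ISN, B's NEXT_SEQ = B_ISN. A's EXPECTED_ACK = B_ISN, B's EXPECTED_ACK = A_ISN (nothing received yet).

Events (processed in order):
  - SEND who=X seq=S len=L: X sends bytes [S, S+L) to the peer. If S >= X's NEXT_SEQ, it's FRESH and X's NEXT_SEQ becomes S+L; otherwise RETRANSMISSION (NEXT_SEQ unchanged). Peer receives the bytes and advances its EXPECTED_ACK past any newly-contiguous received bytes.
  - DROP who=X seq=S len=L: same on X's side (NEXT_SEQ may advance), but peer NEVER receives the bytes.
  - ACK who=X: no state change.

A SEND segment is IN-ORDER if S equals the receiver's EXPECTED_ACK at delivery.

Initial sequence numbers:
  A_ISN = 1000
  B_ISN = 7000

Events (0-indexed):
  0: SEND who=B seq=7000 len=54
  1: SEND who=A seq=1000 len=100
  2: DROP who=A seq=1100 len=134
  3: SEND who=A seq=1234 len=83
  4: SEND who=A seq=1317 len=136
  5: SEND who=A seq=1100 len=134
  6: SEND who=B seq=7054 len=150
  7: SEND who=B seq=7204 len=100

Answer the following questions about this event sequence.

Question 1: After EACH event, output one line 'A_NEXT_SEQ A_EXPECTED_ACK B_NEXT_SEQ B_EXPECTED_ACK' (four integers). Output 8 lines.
1000 7054 7054 1000
1100 7054 7054 1100
1234 7054 7054 1100
1317 7054 7054 1100
1453 7054 7054 1100
1453 7054 7054 1453
1453 7204 7204 1453
1453 7304 7304 1453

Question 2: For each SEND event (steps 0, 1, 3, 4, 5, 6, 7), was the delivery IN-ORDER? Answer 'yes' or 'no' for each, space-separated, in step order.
Step 0: SEND seq=7000 -> in-order
Step 1: SEND seq=1000 -> in-order
Step 3: SEND seq=1234 -> out-of-order
Step 4: SEND seq=1317 -> out-of-order
Step 5: SEND seq=1100 -> in-order
Step 6: SEND seq=7054 -> in-order
Step 7: SEND seq=7204 -> in-order

Answer: yes yes no no yes yes yes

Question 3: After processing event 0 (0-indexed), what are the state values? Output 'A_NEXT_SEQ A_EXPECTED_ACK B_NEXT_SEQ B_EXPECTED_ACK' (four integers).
After event 0: A_seq=1000 A_ack=7054 B_seq=7054 B_ack=1000

1000 7054 7054 1000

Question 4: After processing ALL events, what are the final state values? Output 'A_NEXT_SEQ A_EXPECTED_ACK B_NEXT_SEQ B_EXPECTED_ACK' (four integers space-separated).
After event 0: A_seq=1000 A_ack=7054 B_seq=7054 B_ack=1000
After event 1: A_seq=1100 A_ack=7054 B_seq=7054 B_ack=1100
After event 2: A_seq=1234 A_ack=7054 B_seq=7054 B_ack=1100
After event 3: A_seq=1317 A_ack=7054 B_seq=7054 B_ack=1100
After event 4: A_seq=1453 A_ack=7054 B_seq=7054 B_ack=1100
After event 5: A_seq=1453 A_ack=7054 B_seq=7054 B_ack=1453
After event 6: A_seq=1453 A_ack=7204 B_seq=7204 B_ack=1453
After event 7: A_seq=1453 A_ack=7304 B_seq=7304 B_ack=1453

Answer: 1453 7304 7304 1453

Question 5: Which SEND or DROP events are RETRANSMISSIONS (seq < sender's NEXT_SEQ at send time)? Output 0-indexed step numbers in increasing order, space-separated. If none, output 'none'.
Answer: 5

Derivation:
Step 0: SEND seq=7000 -> fresh
Step 1: SEND seq=1000 -> fresh
Step 2: DROP seq=1100 -> fresh
Step 3: SEND seq=1234 -> fresh
Step 4: SEND seq=1317 -> fresh
Step 5: SEND seq=1100 -> retransmit
Step 6: SEND seq=7054 -> fresh
Step 7: SEND seq=7204 -> fresh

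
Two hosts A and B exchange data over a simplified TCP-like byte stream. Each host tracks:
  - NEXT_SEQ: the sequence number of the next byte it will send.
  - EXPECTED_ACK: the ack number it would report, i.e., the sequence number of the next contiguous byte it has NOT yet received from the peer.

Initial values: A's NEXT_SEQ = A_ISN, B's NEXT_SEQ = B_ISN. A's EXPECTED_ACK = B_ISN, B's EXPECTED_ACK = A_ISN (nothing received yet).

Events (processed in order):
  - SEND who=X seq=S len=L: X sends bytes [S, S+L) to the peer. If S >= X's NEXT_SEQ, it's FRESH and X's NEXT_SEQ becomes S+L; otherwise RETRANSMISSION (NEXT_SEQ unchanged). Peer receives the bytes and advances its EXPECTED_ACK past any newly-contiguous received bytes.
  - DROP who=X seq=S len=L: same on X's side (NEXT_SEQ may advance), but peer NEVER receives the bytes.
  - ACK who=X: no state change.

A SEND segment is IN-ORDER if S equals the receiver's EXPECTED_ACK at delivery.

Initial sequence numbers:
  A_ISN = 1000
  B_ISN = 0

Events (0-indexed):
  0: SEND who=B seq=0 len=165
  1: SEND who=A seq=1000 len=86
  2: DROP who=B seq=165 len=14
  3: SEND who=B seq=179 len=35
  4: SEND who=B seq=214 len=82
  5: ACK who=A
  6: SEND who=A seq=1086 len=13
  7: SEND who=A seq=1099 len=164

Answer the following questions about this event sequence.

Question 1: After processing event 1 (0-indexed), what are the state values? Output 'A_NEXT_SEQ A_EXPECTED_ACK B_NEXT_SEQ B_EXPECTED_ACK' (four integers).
After event 0: A_seq=1000 A_ack=165 B_seq=165 B_ack=1000
After event 1: A_seq=1086 A_ack=165 B_seq=165 B_ack=1086

1086 165 165 1086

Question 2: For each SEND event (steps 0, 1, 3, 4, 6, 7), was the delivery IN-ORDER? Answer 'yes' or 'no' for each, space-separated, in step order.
Answer: yes yes no no yes yes

Derivation:
Step 0: SEND seq=0 -> in-order
Step 1: SEND seq=1000 -> in-order
Step 3: SEND seq=179 -> out-of-order
Step 4: SEND seq=214 -> out-of-order
Step 6: SEND seq=1086 -> in-order
Step 7: SEND seq=1099 -> in-order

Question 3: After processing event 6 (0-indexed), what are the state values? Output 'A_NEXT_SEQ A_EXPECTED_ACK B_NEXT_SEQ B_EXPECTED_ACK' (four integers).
After event 0: A_seq=1000 A_ack=165 B_seq=165 B_ack=1000
After event 1: A_seq=1086 A_ack=165 B_seq=165 B_ack=1086
After event 2: A_seq=1086 A_ack=165 B_seq=179 B_ack=1086
After event 3: A_seq=1086 A_ack=165 B_seq=214 B_ack=1086
After event 4: A_seq=1086 A_ack=165 B_seq=296 B_ack=1086
After event 5: A_seq=1086 A_ack=165 B_seq=296 B_ack=1086
After event 6: A_seq=1099 A_ack=165 B_seq=296 B_ack=1099

1099 165 296 1099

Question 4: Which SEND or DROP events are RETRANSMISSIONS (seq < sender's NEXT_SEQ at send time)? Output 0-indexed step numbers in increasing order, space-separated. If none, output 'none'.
Step 0: SEND seq=0 -> fresh
Step 1: SEND seq=1000 -> fresh
Step 2: DROP seq=165 -> fresh
Step 3: SEND seq=179 -> fresh
Step 4: SEND seq=214 -> fresh
Step 6: SEND seq=1086 -> fresh
Step 7: SEND seq=1099 -> fresh

Answer: none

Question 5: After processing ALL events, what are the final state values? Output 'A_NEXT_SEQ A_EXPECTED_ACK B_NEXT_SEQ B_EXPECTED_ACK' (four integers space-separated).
Answer: 1263 165 296 1263

Derivation:
After event 0: A_seq=1000 A_ack=165 B_seq=165 B_ack=1000
After event 1: A_seq=1086 A_ack=165 B_seq=165 B_ack=1086
After event 2: A_seq=1086 A_ack=165 B_seq=179 B_ack=1086
After event 3: A_seq=1086 A_ack=165 B_seq=214 B_ack=1086
After event 4: A_seq=1086 A_ack=165 B_seq=296 B_ack=1086
After event 5: A_seq=1086 A_ack=165 B_seq=296 B_ack=1086
After event 6: A_seq=1099 A_ack=165 B_seq=296 B_ack=1099
After event 7: A_seq=1263 A_ack=165 B_seq=296 B_ack=1263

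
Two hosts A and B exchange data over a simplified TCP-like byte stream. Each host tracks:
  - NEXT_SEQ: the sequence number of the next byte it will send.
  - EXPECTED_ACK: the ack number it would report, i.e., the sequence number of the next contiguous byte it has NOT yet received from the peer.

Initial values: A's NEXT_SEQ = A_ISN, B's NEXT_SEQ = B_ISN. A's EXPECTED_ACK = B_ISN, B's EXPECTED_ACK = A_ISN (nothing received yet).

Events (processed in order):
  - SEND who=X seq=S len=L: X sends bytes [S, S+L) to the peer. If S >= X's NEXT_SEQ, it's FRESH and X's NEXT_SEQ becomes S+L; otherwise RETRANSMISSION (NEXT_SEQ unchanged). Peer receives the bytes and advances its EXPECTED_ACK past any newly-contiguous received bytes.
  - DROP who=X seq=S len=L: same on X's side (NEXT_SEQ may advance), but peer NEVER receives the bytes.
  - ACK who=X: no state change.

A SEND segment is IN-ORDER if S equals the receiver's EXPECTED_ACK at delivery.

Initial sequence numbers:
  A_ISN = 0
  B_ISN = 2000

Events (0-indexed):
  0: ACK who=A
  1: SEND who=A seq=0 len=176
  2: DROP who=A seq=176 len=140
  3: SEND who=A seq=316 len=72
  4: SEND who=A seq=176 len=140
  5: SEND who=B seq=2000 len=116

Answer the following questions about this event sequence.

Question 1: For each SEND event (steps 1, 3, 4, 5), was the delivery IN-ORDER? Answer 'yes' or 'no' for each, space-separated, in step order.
Answer: yes no yes yes

Derivation:
Step 1: SEND seq=0 -> in-order
Step 3: SEND seq=316 -> out-of-order
Step 4: SEND seq=176 -> in-order
Step 5: SEND seq=2000 -> in-order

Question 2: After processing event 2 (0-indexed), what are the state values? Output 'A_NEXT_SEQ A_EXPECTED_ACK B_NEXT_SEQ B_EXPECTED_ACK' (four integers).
After event 0: A_seq=0 A_ack=2000 B_seq=2000 B_ack=0
After event 1: A_seq=176 A_ack=2000 B_seq=2000 B_ack=176
After event 2: A_seq=316 A_ack=2000 B_seq=2000 B_ack=176

316 2000 2000 176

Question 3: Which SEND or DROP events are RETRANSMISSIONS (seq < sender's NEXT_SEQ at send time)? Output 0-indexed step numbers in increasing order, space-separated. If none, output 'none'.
Answer: 4

Derivation:
Step 1: SEND seq=0 -> fresh
Step 2: DROP seq=176 -> fresh
Step 3: SEND seq=316 -> fresh
Step 4: SEND seq=176 -> retransmit
Step 5: SEND seq=2000 -> fresh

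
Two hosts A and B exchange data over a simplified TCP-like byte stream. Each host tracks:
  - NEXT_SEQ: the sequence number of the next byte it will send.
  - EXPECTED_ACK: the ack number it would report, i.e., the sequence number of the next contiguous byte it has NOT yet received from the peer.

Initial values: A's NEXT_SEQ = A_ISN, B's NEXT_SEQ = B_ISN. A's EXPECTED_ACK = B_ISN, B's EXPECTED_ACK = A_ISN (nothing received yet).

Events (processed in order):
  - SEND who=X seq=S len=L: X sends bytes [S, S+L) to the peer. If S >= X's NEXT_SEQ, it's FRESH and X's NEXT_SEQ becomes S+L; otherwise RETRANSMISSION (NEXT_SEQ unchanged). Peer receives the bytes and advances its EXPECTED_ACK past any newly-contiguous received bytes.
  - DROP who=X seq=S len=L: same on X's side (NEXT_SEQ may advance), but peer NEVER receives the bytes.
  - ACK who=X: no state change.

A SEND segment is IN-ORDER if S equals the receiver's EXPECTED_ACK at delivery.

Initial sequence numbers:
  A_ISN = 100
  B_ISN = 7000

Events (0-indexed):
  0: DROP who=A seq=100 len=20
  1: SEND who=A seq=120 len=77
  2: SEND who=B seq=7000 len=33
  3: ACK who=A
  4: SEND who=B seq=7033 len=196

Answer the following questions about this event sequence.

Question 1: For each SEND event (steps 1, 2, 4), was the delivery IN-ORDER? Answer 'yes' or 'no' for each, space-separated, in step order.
Step 1: SEND seq=120 -> out-of-order
Step 2: SEND seq=7000 -> in-order
Step 4: SEND seq=7033 -> in-order

Answer: no yes yes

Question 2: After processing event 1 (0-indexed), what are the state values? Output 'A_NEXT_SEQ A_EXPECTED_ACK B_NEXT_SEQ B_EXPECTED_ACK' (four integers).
After event 0: A_seq=120 A_ack=7000 B_seq=7000 B_ack=100
After event 1: A_seq=197 A_ack=7000 B_seq=7000 B_ack=100

197 7000 7000 100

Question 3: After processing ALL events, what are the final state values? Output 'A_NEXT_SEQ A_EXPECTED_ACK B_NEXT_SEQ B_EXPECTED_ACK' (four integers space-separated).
Answer: 197 7229 7229 100

Derivation:
After event 0: A_seq=120 A_ack=7000 B_seq=7000 B_ack=100
After event 1: A_seq=197 A_ack=7000 B_seq=7000 B_ack=100
After event 2: A_seq=197 A_ack=7033 B_seq=7033 B_ack=100
After event 3: A_seq=197 A_ack=7033 B_seq=7033 B_ack=100
After event 4: A_seq=197 A_ack=7229 B_seq=7229 B_ack=100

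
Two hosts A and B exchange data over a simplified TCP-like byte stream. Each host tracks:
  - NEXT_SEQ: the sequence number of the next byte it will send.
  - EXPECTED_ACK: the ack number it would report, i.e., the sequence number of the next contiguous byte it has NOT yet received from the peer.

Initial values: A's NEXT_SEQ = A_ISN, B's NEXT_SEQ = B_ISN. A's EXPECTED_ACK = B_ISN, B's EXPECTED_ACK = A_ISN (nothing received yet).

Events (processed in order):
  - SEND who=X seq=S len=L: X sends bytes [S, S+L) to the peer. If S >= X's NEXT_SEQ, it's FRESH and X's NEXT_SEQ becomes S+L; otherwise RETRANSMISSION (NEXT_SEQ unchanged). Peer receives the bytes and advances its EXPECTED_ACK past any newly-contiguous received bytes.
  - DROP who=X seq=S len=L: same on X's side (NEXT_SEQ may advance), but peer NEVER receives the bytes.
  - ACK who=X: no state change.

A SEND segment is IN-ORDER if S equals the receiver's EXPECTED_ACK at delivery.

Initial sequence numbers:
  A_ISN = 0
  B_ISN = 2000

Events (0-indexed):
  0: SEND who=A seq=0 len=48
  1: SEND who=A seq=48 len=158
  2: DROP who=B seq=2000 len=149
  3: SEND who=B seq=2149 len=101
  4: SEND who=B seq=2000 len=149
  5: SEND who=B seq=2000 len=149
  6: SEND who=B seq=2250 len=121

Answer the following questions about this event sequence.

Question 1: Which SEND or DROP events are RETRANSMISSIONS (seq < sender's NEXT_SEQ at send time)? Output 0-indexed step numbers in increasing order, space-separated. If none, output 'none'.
Step 0: SEND seq=0 -> fresh
Step 1: SEND seq=48 -> fresh
Step 2: DROP seq=2000 -> fresh
Step 3: SEND seq=2149 -> fresh
Step 4: SEND seq=2000 -> retransmit
Step 5: SEND seq=2000 -> retransmit
Step 6: SEND seq=2250 -> fresh

Answer: 4 5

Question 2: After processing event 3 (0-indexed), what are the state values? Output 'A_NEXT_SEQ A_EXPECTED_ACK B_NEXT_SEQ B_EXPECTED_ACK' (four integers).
After event 0: A_seq=48 A_ack=2000 B_seq=2000 B_ack=48
After event 1: A_seq=206 A_ack=2000 B_seq=2000 B_ack=206
After event 2: A_seq=206 A_ack=2000 B_seq=2149 B_ack=206
After event 3: A_seq=206 A_ack=2000 B_seq=2250 B_ack=206

206 2000 2250 206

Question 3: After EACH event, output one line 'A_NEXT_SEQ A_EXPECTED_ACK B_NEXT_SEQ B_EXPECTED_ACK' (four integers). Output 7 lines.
48 2000 2000 48
206 2000 2000 206
206 2000 2149 206
206 2000 2250 206
206 2250 2250 206
206 2250 2250 206
206 2371 2371 206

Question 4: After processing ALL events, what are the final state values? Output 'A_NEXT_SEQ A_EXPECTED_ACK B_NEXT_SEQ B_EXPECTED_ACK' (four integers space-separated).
Answer: 206 2371 2371 206

Derivation:
After event 0: A_seq=48 A_ack=2000 B_seq=2000 B_ack=48
After event 1: A_seq=206 A_ack=2000 B_seq=2000 B_ack=206
After event 2: A_seq=206 A_ack=2000 B_seq=2149 B_ack=206
After event 3: A_seq=206 A_ack=2000 B_seq=2250 B_ack=206
After event 4: A_seq=206 A_ack=2250 B_seq=2250 B_ack=206
After event 5: A_seq=206 A_ack=2250 B_seq=2250 B_ack=206
After event 6: A_seq=206 A_ack=2371 B_seq=2371 B_ack=206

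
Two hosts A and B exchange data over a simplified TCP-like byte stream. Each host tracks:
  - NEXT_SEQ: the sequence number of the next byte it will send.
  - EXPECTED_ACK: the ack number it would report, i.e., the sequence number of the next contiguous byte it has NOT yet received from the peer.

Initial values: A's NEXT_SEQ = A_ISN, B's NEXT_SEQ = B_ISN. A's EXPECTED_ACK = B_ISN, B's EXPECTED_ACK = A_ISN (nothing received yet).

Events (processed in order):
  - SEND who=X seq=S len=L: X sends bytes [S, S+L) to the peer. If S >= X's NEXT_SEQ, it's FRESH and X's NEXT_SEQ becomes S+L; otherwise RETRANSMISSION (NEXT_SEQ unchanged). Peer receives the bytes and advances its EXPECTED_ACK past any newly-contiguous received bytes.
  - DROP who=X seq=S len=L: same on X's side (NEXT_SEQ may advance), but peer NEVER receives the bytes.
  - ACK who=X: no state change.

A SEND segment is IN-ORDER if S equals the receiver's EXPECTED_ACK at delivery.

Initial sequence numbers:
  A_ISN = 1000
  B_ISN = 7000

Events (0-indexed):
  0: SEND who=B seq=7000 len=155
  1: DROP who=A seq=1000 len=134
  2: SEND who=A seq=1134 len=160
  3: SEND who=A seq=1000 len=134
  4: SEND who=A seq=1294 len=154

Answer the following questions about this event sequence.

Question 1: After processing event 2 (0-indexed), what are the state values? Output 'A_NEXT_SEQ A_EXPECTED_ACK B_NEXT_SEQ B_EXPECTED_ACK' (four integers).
After event 0: A_seq=1000 A_ack=7155 B_seq=7155 B_ack=1000
After event 1: A_seq=1134 A_ack=7155 B_seq=7155 B_ack=1000
After event 2: A_seq=1294 A_ack=7155 B_seq=7155 B_ack=1000

1294 7155 7155 1000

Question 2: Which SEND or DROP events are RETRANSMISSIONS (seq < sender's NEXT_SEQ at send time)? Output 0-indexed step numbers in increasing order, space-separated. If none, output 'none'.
Step 0: SEND seq=7000 -> fresh
Step 1: DROP seq=1000 -> fresh
Step 2: SEND seq=1134 -> fresh
Step 3: SEND seq=1000 -> retransmit
Step 4: SEND seq=1294 -> fresh

Answer: 3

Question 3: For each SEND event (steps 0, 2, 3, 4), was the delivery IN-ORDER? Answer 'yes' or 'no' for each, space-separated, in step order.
Answer: yes no yes yes

Derivation:
Step 0: SEND seq=7000 -> in-order
Step 2: SEND seq=1134 -> out-of-order
Step 3: SEND seq=1000 -> in-order
Step 4: SEND seq=1294 -> in-order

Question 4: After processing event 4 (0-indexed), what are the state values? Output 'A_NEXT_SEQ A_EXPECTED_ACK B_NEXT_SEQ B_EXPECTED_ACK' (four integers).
After event 0: A_seq=1000 A_ack=7155 B_seq=7155 B_ack=1000
After event 1: A_seq=1134 A_ack=7155 B_seq=7155 B_ack=1000
After event 2: A_seq=1294 A_ack=7155 B_seq=7155 B_ack=1000
After event 3: A_seq=1294 A_ack=7155 B_seq=7155 B_ack=1294
After event 4: A_seq=1448 A_ack=7155 B_seq=7155 B_ack=1448

1448 7155 7155 1448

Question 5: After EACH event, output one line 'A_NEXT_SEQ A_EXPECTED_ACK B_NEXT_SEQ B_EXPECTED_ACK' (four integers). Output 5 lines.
1000 7155 7155 1000
1134 7155 7155 1000
1294 7155 7155 1000
1294 7155 7155 1294
1448 7155 7155 1448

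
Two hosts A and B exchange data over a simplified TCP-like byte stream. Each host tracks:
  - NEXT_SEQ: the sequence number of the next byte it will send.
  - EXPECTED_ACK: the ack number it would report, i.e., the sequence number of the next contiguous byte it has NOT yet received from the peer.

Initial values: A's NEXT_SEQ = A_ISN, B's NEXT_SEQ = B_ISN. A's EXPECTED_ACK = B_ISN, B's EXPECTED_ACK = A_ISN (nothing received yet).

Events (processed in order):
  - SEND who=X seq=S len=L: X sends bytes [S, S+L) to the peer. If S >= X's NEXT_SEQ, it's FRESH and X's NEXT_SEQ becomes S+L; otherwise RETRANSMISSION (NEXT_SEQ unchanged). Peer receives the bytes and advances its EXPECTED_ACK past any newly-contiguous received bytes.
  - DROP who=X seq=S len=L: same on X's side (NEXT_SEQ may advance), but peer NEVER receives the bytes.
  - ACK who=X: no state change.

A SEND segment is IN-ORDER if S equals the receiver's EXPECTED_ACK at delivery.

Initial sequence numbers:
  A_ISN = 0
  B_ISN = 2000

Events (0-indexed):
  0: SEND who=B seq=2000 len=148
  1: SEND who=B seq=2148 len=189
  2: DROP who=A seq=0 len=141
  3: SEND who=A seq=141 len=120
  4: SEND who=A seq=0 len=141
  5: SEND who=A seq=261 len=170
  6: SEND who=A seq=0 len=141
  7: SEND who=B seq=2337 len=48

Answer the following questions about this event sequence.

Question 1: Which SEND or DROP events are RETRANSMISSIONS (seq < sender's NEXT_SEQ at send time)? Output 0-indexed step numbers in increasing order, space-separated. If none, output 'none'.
Answer: 4 6

Derivation:
Step 0: SEND seq=2000 -> fresh
Step 1: SEND seq=2148 -> fresh
Step 2: DROP seq=0 -> fresh
Step 3: SEND seq=141 -> fresh
Step 4: SEND seq=0 -> retransmit
Step 5: SEND seq=261 -> fresh
Step 6: SEND seq=0 -> retransmit
Step 7: SEND seq=2337 -> fresh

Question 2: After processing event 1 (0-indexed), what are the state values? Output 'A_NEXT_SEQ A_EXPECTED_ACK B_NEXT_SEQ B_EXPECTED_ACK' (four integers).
After event 0: A_seq=0 A_ack=2148 B_seq=2148 B_ack=0
After event 1: A_seq=0 A_ack=2337 B_seq=2337 B_ack=0

0 2337 2337 0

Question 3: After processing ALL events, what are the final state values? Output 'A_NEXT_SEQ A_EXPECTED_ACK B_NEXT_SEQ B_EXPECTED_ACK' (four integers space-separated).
Answer: 431 2385 2385 431

Derivation:
After event 0: A_seq=0 A_ack=2148 B_seq=2148 B_ack=0
After event 1: A_seq=0 A_ack=2337 B_seq=2337 B_ack=0
After event 2: A_seq=141 A_ack=2337 B_seq=2337 B_ack=0
After event 3: A_seq=261 A_ack=2337 B_seq=2337 B_ack=0
After event 4: A_seq=261 A_ack=2337 B_seq=2337 B_ack=261
After event 5: A_seq=431 A_ack=2337 B_seq=2337 B_ack=431
After event 6: A_seq=431 A_ack=2337 B_seq=2337 B_ack=431
After event 7: A_seq=431 A_ack=2385 B_seq=2385 B_ack=431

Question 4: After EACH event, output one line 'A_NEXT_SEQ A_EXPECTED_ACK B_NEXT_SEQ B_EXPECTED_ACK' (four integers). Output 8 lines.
0 2148 2148 0
0 2337 2337 0
141 2337 2337 0
261 2337 2337 0
261 2337 2337 261
431 2337 2337 431
431 2337 2337 431
431 2385 2385 431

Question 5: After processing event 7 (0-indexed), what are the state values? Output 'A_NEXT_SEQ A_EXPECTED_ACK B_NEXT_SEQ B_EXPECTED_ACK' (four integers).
After event 0: A_seq=0 A_ack=2148 B_seq=2148 B_ack=0
After event 1: A_seq=0 A_ack=2337 B_seq=2337 B_ack=0
After event 2: A_seq=141 A_ack=2337 B_seq=2337 B_ack=0
After event 3: A_seq=261 A_ack=2337 B_seq=2337 B_ack=0
After event 4: A_seq=261 A_ack=2337 B_seq=2337 B_ack=261
After event 5: A_seq=431 A_ack=2337 B_seq=2337 B_ack=431
After event 6: A_seq=431 A_ack=2337 B_seq=2337 B_ack=431
After event 7: A_seq=431 A_ack=2385 B_seq=2385 B_ack=431

431 2385 2385 431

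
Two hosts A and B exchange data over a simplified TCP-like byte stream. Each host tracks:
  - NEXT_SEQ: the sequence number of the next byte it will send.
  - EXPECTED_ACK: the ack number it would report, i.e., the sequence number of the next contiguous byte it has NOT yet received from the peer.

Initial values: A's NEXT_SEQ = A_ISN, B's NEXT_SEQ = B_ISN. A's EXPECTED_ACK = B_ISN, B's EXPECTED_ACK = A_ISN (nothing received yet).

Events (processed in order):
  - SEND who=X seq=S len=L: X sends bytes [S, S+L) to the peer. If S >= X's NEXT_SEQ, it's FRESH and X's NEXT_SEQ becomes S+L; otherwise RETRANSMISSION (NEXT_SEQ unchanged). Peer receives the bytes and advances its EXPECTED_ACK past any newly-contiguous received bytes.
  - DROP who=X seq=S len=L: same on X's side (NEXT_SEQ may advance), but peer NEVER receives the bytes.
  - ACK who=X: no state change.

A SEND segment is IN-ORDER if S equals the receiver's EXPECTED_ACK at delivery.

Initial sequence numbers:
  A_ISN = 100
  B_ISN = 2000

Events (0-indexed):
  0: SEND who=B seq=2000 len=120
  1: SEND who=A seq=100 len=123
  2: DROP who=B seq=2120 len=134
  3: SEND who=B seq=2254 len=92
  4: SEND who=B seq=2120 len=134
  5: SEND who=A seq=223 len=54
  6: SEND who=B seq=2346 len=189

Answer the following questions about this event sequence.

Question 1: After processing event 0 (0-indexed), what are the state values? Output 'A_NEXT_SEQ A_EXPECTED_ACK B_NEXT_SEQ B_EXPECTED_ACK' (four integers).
After event 0: A_seq=100 A_ack=2120 B_seq=2120 B_ack=100

100 2120 2120 100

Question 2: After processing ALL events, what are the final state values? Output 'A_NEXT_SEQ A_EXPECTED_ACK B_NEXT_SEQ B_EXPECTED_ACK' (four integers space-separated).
After event 0: A_seq=100 A_ack=2120 B_seq=2120 B_ack=100
After event 1: A_seq=223 A_ack=2120 B_seq=2120 B_ack=223
After event 2: A_seq=223 A_ack=2120 B_seq=2254 B_ack=223
After event 3: A_seq=223 A_ack=2120 B_seq=2346 B_ack=223
After event 4: A_seq=223 A_ack=2346 B_seq=2346 B_ack=223
After event 5: A_seq=277 A_ack=2346 B_seq=2346 B_ack=277
After event 6: A_seq=277 A_ack=2535 B_seq=2535 B_ack=277

Answer: 277 2535 2535 277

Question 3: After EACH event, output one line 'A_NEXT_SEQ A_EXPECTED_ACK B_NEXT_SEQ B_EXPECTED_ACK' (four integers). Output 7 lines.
100 2120 2120 100
223 2120 2120 223
223 2120 2254 223
223 2120 2346 223
223 2346 2346 223
277 2346 2346 277
277 2535 2535 277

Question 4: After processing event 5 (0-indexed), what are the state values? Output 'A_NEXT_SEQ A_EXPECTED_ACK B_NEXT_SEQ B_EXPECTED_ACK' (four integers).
After event 0: A_seq=100 A_ack=2120 B_seq=2120 B_ack=100
After event 1: A_seq=223 A_ack=2120 B_seq=2120 B_ack=223
After event 2: A_seq=223 A_ack=2120 B_seq=2254 B_ack=223
After event 3: A_seq=223 A_ack=2120 B_seq=2346 B_ack=223
After event 4: A_seq=223 A_ack=2346 B_seq=2346 B_ack=223
After event 5: A_seq=277 A_ack=2346 B_seq=2346 B_ack=277

277 2346 2346 277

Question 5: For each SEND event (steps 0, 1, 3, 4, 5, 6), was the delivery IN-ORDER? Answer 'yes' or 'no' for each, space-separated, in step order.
Step 0: SEND seq=2000 -> in-order
Step 1: SEND seq=100 -> in-order
Step 3: SEND seq=2254 -> out-of-order
Step 4: SEND seq=2120 -> in-order
Step 5: SEND seq=223 -> in-order
Step 6: SEND seq=2346 -> in-order

Answer: yes yes no yes yes yes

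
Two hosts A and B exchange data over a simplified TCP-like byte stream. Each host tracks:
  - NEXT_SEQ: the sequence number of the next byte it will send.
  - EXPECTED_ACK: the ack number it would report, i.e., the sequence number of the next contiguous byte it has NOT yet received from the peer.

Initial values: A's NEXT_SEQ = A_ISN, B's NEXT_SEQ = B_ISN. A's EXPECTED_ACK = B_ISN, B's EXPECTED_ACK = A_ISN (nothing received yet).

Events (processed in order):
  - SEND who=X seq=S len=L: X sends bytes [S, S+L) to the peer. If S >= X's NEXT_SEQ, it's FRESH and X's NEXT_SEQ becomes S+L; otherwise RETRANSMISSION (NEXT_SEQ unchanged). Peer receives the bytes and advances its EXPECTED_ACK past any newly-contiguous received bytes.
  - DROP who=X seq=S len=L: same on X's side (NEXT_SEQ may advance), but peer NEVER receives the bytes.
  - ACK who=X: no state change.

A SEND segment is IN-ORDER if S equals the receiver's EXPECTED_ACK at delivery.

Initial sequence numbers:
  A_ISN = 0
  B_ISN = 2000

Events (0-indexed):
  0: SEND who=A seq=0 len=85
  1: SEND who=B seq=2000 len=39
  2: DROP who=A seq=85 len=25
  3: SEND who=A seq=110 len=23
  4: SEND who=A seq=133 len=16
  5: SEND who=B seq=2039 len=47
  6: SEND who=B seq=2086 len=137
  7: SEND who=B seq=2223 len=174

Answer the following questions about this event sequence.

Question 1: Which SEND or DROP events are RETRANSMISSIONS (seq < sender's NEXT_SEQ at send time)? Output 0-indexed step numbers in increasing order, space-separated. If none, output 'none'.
Step 0: SEND seq=0 -> fresh
Step 1: SEND seq=2000 -> fresh
Step 2: DROP seq=85 -> fresh
Step 3: SEND seq=110 -> fresh
Step 4: SEND seq=133 -> fresh
Step 5: SEND seq=2039 -> fresh
Step 6: SEND seq=2086 -> fresh
Step 7: SEND seq=2223 -> fresh

Answer: none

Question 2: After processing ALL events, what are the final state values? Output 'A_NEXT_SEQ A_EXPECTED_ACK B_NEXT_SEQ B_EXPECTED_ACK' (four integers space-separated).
After event 0: A_seq=85 A_ack=2000 B_seq=2000 B_ack=85
After event 1: A_seq=85 A_ack=2039 B_seq=2039 B_ack=85
After event 2: A_seq=110 A_ack=2039 B_seq=2039 B_ack=85
After event 3: A_seq=133 A_ack=2039 B_seq=2039 B_ack=85
After event 4: A_seq=149 A_ack=2039 B_seq=2039 B_ack=85
After event 5: A_seq=149 A_ack=2086 B_seq=2086 B_ack=85
After event 6: A_seq=149 A_ack=2223 B_seq=2223 B_ack=85
After event 7: A_seq=149 A_ack=2397 B_seq=2397 B_ack=85

Answer: 149 2397 2397 85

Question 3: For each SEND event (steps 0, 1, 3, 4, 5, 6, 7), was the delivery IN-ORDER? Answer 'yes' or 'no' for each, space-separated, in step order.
Answer: yes yes no no yes yes yes

Derivation:
Step 0: SEND seq=0 -> in-order
Step 1: SEND seq=2000 -> in-order
Step 3: SEND seq=110 -> out-of-order
Step 4: SEND seq=133 -> out-of-order
Step 5: SEND seq=2039 -> in-order
Step 6: SEND seq=2086 -> in-order
Step 7: SEND seq=2223 -> in-order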